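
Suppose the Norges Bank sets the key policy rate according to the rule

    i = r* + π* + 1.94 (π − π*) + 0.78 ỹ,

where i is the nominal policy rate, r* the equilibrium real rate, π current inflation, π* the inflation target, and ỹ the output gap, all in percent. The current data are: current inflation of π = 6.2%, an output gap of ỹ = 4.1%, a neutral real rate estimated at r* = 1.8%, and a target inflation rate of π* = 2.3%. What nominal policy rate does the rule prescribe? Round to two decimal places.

14.86%

i = 1.8 + 2.3 + 1.94 × (6.2 − 2.3) + 0.78 × 4.1
   = 1.8 + 2.3 + 7.566 + 3.198 = 14.86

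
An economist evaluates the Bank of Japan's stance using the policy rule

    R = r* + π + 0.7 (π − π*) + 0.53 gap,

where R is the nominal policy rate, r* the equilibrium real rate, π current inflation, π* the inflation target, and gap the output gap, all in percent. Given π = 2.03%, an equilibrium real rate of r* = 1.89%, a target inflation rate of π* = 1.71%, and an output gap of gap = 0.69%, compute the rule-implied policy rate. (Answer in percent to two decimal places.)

R = 1.89 + 2.03 + 0.7 × (2.03 − 1.71) + 0.53 × 0.69
   = 1.89 + 2.03 + 0.224 + 0.3657 = 4.51

4.51%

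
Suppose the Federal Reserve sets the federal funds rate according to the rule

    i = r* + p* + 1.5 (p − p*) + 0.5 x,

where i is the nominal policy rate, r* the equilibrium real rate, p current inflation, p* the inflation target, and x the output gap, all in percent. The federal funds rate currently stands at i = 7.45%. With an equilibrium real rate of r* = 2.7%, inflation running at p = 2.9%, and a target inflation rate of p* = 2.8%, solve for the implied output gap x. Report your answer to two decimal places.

0.5 x = 7.45 − 2.7 − 2.8 − 1.5 × (2.9 − 2.8) = 1.8
x = 1.8 / 0.5 = 3.60

3.60%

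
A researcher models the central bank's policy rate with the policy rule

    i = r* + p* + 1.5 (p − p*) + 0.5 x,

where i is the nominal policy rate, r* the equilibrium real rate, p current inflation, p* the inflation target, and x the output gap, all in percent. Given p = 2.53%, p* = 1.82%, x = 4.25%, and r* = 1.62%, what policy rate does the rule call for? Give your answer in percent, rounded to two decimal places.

i = 1.62 + 1.82 + 1.5 × (2.53 − 1.82) + 0.5 × 4.25
   = 1.62 + 1.82 + 1.065 + 2.125 = 6.63

6.63%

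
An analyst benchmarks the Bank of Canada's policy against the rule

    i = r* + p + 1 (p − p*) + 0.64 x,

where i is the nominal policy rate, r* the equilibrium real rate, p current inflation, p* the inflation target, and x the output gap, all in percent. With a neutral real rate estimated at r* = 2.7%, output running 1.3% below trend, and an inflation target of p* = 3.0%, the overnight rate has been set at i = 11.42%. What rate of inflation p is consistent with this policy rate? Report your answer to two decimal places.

6.28%

Output 1.3% below potential → x = -1.3.
Collecting p: i = r* + (1 + 1) p − 1 p* + 0.64 x
2 p = 11.42 − 2.7 + 1 × 3.0 − 0.64 × (-1.3) = 12.552
p = 12.552 / 2 = 6.28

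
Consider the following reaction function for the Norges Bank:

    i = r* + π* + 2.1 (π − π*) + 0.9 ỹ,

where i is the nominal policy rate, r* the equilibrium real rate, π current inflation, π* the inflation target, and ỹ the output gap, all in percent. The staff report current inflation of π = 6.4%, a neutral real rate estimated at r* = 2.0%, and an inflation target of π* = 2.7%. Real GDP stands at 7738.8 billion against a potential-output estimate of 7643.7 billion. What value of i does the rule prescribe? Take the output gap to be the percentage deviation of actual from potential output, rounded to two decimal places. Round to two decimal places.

13.59%

Output gap = 100 × (7738.8 − 7643.7) / 7643.7 = 1.24%.
i = 2.00 + 2.70 + 2.1 × (6.40 − 2.70) + 0.9 × 1.24
   = 2.00 + 2.7 + 7.77 + 1.116 = 13.59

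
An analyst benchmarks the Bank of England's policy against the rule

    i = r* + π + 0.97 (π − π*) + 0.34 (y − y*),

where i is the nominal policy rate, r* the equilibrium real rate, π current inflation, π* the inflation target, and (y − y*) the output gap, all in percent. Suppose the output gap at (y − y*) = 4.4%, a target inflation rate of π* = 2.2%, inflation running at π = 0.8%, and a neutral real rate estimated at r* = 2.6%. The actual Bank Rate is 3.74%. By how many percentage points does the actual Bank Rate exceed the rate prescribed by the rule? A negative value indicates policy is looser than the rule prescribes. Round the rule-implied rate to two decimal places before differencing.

0.20 pp

i = 2.6 + 0.8 + 0.97 × (0.8 − 2.2) + 0.34 × 4.4
   = 2.6 + 0.8 − 1.358 + 1.496 = 3.54
Deviation = 3.74 − 3.54 = 0.20 pp.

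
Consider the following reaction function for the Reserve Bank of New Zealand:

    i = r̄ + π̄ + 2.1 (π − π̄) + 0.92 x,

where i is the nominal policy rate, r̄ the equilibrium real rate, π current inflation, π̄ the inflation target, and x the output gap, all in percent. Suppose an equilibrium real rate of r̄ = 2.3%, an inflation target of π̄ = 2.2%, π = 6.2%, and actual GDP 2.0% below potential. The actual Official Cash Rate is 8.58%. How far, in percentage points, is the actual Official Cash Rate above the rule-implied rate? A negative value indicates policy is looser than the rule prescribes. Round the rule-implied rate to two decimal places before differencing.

-2.48 pp

Output 2.0% below potential → x = -2.0.
i = 2.3 + 2.2 + 2.1 × (6.2 − 2.2) + 0.92 × (-2.0)
   = 2.3 + 2.2 + 8.4 − 1.84 = 11.06
Deviation = 8.58 − 11.06 = -2.48 pp.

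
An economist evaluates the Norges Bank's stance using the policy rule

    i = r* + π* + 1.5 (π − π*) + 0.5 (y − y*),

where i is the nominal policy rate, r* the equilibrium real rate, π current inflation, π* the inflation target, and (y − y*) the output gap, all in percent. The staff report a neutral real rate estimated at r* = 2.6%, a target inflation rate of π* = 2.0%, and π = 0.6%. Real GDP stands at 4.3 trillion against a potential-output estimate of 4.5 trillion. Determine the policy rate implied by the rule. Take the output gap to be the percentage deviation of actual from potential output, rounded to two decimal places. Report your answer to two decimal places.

0.28%

Output gap = 100 × (4.3 − 4.5) / 4.5 = -4.44%.
i = 2.60 + 2.00 + 1.5 × (0.60 − 2.00) + 0.5 × (-4.44)
   = 2.60 + 2 − 2.1 − 2.22 = 0.28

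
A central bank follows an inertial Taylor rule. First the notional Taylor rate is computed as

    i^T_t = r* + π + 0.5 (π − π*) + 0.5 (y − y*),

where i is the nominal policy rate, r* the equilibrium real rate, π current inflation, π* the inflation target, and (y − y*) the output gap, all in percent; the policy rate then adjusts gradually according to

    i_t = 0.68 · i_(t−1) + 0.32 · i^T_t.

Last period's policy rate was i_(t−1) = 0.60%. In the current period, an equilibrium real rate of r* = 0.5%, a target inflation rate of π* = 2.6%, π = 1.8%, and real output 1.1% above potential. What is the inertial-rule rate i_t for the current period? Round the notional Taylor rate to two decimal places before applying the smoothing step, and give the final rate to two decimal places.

1.19%

Output 1.1% above potential → (y − y*) = 1.1.
i^T_t = 0.5 + 1.8 + 0.5 × (1.8 − 2.6) + 0.5 × 1.1
   = 0.5 + 1.8 − 0.4 + 0.55 = 2.45
i_t = 0.68 × 0.60 + 0.32 × 2.45 = 0.408 + 0.784 = 1.19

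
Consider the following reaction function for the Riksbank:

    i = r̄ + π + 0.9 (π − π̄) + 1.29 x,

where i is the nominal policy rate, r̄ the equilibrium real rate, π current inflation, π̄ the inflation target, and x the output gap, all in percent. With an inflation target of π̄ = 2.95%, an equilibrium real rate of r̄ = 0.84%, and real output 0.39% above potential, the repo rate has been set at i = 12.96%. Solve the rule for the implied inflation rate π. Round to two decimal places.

Output 0.39% above potential → x = 0.39.
Collecting π: i = r̄ + (1 + 0.9) π − 0.9 π̄ + 1.29 x
1.9 π = 12.96 − 0.84 + 0.9 × 2.95 − 1.29 × 0.39 = 14.2719
π = 14.2719 / 1.9 = 7.51

7.51%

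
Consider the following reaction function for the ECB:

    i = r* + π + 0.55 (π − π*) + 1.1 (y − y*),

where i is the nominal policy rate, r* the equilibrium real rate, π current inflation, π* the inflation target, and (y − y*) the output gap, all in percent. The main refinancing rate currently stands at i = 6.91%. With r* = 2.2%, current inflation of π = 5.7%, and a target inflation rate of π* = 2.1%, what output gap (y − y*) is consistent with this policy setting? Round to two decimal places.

1.1 (y − y*) = 6.91 − 2.2 − 5.7 − 0.55 × (5.7 − 2.1) = -2.97
(y − y*) = -2.97 / 1.1 = -2.70

-2.70%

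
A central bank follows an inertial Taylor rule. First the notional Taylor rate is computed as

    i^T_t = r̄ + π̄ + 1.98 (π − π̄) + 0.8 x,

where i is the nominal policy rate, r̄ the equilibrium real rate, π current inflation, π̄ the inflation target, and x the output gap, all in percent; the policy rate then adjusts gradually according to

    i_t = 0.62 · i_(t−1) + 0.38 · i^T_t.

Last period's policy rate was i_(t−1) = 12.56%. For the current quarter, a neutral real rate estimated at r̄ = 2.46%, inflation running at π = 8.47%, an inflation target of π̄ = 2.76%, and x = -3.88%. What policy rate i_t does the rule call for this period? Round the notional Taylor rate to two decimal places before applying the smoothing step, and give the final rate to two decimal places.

12.89%

i^T_t = 2.46 + 2.76 + 1.98 × (8.47 − 2.76) + 0.8 × (-3.88)
   = 2.46 + 2.76 + 11.3058 − 3.104 = 13.42
i_t = 0.62 × 12.56 + 0.38 × 13.42 = 7.7872 + 5.0996 = 12.89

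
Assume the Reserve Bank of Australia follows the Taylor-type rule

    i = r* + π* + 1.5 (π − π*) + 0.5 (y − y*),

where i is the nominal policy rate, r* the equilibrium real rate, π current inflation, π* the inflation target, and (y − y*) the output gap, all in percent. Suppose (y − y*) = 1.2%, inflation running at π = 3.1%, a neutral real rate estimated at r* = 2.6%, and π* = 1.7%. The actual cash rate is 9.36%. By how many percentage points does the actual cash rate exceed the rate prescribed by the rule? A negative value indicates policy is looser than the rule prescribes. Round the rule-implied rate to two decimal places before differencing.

2.36 pp

i = 2.6 + 1.7 + 1.5 × (3.1 − 1.7) + 0.5 × 1.2
   = 2.6 + 1.7 + 2.1 + 0.6 = 7.00
Deviation = 9.36 − 7.00 = 2.36 pp.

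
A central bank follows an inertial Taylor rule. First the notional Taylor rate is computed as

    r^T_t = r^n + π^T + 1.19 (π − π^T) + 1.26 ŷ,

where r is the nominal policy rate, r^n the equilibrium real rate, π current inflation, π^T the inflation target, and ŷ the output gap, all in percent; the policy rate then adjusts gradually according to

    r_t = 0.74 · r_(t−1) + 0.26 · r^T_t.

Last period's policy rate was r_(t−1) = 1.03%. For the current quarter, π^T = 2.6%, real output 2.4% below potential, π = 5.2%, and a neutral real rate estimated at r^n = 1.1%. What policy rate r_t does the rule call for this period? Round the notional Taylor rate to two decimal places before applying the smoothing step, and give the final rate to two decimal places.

1.74%

Output 2.4% below potential → ŷ = -2.4.
r^T_t = 1.1 + 2.6 + 1.19 × (5.2 − 2.6) + 1.26 × (-2.4)
   = 1.1 + 2.6 + 3.094 − 3.024 = 3.77
r_t = 0.74 × 1.03 + 0.26 × 3.77 = 0.7622 + 0.9802 = 1.74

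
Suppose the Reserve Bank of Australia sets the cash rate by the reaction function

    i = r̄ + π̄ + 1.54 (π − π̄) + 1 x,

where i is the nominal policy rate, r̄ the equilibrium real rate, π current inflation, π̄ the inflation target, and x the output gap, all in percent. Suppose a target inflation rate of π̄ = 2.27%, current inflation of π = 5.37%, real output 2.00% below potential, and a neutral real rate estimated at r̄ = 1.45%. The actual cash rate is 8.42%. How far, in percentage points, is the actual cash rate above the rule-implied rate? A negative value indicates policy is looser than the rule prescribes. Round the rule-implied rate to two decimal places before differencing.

Output 2.00% below potential → x = -2.00.
i = 1.45 + 2.27 + 1.54 × (5.37 − 2.27) + 1 × (-2.00)
   = 1.45 + 2.27 + 4.774 − 2 = 6.49
Deviation = 8.42 − 6.49 = 1.93 pp.

1.93 pp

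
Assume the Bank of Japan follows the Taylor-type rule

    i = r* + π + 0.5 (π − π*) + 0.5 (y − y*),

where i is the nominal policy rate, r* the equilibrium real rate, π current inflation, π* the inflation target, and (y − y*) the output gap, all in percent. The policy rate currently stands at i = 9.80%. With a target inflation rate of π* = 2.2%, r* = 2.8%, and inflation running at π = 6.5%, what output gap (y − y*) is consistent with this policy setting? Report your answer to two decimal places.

-3.30%

0.5 (y − y*) = 9.80 − 2.8 − 6.5 − 0.5 × (6.5 − 2.2) = -1.65
(y − y*) = -1.65 / 0.5 = -3.30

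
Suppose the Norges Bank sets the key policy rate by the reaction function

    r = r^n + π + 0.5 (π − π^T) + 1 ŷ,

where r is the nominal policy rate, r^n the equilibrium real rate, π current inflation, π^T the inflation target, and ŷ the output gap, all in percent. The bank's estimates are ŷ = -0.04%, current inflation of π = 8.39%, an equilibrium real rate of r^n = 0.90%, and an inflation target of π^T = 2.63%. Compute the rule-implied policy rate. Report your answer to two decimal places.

12.13%

r = 0.90 + 8.39 + 0.5 × (8.39 − 2.63) + 1 × (-0.04)
   = 0.90 + 8.39 + 2.88 − 0.04 = 12.13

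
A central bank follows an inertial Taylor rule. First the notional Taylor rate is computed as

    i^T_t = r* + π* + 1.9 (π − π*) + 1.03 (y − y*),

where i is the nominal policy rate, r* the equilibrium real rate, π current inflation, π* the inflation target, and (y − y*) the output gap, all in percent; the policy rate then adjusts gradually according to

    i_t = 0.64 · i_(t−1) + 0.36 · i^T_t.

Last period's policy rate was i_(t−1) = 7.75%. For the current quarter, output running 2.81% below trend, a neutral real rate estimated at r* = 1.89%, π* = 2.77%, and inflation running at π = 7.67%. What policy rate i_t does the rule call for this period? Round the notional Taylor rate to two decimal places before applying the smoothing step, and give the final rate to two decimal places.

8.95%

Output 2.81% below potential → (y − y*) = -2.81.
i^T_t = 1.89 + 2.77 + 1.9 × (7.67 − 2.77) + 1.03 × (-2.81)
   = 1.89 + 2.77 + 9.31 − 2.8943 = 11.08
i_t = 0.64 × 7.75 + 0.36 × 11.08 = 4.96 + 3.9888 = 8.95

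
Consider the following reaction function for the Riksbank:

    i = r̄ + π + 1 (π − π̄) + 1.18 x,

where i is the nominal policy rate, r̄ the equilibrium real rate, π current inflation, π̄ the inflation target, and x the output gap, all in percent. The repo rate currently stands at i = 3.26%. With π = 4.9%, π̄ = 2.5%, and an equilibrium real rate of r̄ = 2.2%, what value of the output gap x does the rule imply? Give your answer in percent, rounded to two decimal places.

-5.29%

1.18 x = 3.26 − 2.2 − 4.9 − 1 × (4.9 − 2.5) = -6.24
x = -6.24 / 1.18 = -5.29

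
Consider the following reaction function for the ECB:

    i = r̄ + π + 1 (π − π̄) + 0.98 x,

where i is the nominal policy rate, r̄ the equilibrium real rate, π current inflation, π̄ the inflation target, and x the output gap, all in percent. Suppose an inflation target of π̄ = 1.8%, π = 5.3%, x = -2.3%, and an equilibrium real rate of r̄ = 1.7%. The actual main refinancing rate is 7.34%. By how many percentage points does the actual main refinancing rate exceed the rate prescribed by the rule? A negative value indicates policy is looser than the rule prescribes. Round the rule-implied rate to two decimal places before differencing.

-0.91 pp

i = 1.7 + 5.3 + 1 × (5.3 − 1.8) + 0.98 × (-2.3)
   = 1.7 + 5.3 + 3.5 − 2.254 = 8.25
Deviation = 7.34 − 8.25 = -0.91 pp.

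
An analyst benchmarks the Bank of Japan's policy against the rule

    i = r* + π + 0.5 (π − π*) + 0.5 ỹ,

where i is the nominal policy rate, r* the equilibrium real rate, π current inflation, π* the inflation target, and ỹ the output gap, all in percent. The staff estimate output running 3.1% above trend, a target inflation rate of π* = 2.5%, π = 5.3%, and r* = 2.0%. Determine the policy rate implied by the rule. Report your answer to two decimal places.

10.25%

Output 3.1% above potential → ỹ = 3.1.
i = 2.0 + 5.3 + 0.5 × (5.3 − 2.5) + 0.5 × 3.1
   = 2.0 + 5.3 + 1.4 + 1.55 = 10.25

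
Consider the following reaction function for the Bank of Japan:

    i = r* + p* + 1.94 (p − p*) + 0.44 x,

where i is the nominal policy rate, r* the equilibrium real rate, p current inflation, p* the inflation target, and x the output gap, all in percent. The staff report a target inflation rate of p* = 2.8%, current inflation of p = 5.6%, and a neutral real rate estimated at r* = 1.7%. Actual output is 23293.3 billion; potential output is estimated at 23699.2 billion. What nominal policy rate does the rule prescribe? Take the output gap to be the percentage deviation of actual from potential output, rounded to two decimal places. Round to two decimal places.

Output gap = 100 × (23293.3 − 23699.2) / 23699.2 = -1.71%.
i = 1.70 + 2.80 + 1.94 × (5.60 − 2.80) + 0.44 × (-1.71)
   = 1.70 + 2.8 + 5.432 − 0.7524 = 9.18

9.18%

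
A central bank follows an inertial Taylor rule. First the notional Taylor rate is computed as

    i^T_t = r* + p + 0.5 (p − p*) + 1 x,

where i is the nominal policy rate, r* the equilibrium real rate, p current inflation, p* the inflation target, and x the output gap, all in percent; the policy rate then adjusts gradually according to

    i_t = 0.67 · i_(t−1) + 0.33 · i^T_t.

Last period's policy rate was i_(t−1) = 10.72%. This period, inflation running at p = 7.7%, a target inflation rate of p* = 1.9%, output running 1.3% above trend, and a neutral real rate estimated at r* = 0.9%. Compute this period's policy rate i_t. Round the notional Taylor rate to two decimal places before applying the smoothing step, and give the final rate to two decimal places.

Output 1.3% above potential → x = 1.3.
i^T_t = 0.9 + 7.7 + 0.5 × (7.7 − 1.9) + 1 × 1.3
   = 0.9 + 7.7 + 2.9 + 1.3 = 12.80
i_t = 0.67 × 10.72 + 0.33 × 12.80 = 7.1824 + 4.224 = 11.41

11.41%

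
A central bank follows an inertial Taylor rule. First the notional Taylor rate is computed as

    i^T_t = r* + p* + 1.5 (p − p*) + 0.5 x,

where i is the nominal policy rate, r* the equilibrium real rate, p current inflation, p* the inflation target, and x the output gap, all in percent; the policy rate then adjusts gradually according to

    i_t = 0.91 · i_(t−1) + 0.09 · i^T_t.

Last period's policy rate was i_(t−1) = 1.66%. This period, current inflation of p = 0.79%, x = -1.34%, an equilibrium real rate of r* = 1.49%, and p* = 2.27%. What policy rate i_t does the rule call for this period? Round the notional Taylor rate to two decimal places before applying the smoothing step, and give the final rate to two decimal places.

1.59%

i^T_t = 1.49 + 2.27 + 1.5 × (0.79 − 2.27) + 0.5 × (-1.34)
   = 1.49 + 2.27 − 2.22 − 0.67 = 0.87
i_t = 0.91 × 1.66 + 0.09 × 0.87 = 1.5106 + 0.0783 = 1.59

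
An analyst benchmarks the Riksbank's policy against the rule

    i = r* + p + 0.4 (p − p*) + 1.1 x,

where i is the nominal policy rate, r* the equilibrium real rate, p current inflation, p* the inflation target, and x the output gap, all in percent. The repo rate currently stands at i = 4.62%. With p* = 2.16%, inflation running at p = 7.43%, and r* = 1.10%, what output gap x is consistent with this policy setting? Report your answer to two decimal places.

1.1 x = 4.62 − 1.10 − 7.43 − 0.4 × (7.43 − 2.16) = -6.018
x = -6.018 / 1.1 = -5.47

-5.47%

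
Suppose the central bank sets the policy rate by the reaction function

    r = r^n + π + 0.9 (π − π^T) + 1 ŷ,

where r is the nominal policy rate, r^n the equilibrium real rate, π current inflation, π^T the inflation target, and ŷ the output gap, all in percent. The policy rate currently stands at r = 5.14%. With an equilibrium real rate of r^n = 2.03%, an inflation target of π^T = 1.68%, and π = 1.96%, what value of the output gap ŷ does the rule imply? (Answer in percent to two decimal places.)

1 ŷ = 5.14 − 2.03 − 1.96 − 0.9 × (1.96 − 1.68) = 0.898
ŷ = 0.898 / 1 = 0.90

0.90%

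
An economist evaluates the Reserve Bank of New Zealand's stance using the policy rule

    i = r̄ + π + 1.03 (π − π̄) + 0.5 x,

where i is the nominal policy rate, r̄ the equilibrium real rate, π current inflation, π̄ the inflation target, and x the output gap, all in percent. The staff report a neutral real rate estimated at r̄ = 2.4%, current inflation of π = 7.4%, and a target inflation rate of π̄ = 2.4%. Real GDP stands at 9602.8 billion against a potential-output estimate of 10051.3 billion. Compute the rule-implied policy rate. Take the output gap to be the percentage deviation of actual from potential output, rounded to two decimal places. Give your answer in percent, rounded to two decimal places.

Output gap = 100 × (9602.8 − 10051.3) / 10051.3 = -4.46%.
i = 2.40 + 7.40 + 1.03 × (7.40 − 2.40) + 0.5 × (-4.46)
   = 2.40 + 7.4 + 5.15 − 2.23 = 12.72

12.72%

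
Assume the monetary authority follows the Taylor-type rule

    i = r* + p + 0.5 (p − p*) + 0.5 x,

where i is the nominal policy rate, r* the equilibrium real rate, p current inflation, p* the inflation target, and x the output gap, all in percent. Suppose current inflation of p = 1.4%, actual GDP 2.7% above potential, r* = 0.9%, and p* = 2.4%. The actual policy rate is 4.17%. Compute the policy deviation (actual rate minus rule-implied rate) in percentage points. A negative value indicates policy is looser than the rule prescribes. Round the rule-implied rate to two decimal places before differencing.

1.02 pp

Output 2.7% above potential → x = 2.7.
i = 0.9 + 1.4 + 0.5 × (1.4 − 2.4) + 0.5 × 2.7
   = 0.9 + 1.4 − 0.5 + 1.35 = 3.15
Deviation = 4.17 − 3.15 = 1.02 pp.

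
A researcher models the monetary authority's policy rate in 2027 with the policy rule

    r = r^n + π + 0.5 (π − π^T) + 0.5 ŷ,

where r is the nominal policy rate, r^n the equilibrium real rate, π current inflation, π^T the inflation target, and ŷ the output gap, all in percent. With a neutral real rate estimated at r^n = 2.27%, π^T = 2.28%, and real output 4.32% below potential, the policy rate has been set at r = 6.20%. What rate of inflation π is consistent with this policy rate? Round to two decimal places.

Output 4.32% below potential → ŷ = -4.32.
Collecting π: r = r^n + (1 + 0.5) π − 0.5 π^T + 0.5 ŷ
1.5 π = 6.20 − 2.27 + 0.5 × 2.28 − 0.5 × (-4.32) = 7.23
π = 7.23 / 1.5 = 4.82

4.82%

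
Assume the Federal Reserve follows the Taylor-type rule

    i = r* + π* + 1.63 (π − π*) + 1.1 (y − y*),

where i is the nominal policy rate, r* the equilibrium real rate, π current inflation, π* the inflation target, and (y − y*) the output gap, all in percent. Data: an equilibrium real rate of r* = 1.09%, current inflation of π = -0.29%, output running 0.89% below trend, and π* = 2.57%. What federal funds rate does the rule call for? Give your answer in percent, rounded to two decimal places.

Output 0.89% below potential → (y − y*) = -0.89.
i = 1.09 + 2.57 + 1.63 × (-0.29 − 2.57) + 1.1 × (-0.89)
   = 1.09 + 2.57 − 4.6618 − 0.979 = -1.98

-1.98%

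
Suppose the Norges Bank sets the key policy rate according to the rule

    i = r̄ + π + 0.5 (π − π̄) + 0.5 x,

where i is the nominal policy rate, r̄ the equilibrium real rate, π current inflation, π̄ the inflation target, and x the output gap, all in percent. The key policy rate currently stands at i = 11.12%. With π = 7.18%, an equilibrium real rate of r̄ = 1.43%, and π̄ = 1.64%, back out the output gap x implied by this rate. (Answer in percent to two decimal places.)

-0.52%

0.5 x = 11.12 − 1.43 − 7.18 − 0.5 × (7.18 − 1.64) = -0.26
x = -0.26 / 0.5 = -0.52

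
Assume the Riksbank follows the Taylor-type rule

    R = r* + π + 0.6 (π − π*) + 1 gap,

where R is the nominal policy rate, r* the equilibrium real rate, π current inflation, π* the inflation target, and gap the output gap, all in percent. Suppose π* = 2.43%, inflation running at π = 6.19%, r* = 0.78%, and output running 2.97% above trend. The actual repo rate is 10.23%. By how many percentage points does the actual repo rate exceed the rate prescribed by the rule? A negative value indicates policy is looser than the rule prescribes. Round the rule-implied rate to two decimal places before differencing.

Output 2.97% above potential → gap = 2.97.
R = 0.78 + 6.19 + 0.6 × (6.19 − 2.43) + 1 × 2.97
   = 0.78 + 6.19 + 2.256 + 2.97 = 12.20
Deviation = 10.23 − 12.20 = -1.97 pp.

-1.97 pp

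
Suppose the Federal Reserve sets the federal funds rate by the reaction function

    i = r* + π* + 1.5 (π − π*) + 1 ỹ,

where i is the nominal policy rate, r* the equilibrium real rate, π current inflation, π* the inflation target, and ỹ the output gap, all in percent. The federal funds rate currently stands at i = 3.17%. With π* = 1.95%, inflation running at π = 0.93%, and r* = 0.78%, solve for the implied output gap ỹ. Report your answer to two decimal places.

1.97%

1 ỹ = 3.17 − 0.78 − 1.95 − 1.5 × (0.93 − 1.95) = 1.97
ỹ = 1.97 / 1 = 1.97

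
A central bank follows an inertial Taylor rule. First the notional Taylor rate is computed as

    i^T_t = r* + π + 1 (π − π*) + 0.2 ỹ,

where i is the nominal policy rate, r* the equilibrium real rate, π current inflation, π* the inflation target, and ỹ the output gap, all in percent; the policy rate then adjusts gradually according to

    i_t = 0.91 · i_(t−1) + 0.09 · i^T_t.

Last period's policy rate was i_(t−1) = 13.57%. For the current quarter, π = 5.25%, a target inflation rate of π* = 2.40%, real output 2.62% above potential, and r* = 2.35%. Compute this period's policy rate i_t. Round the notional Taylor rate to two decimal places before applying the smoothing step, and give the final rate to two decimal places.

13.34%

Output 2.62% above potential → ỹ = 2.62.
i^T_t = 2.35 + 5.25 + 1 × (5.25 − 2.40) + 0.2 × 2.62
   = 2.35 + 5.25 + 2.85 + 0.524 = 10.97
i_t = 0.91 × 13.57 + 0.09 × 10.97 = 12.3487 + 0.9873 = 13.34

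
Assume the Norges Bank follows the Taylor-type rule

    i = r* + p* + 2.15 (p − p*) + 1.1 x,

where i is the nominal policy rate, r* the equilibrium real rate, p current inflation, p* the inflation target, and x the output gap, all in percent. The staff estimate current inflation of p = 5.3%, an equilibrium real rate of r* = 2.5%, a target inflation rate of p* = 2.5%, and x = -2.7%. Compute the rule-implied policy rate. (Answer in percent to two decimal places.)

i = 2.5 + 2.5 + 2.15 × (5.3 − 2.5) + 1.1 × (-2.7)
   = 2.5 + 2.5 + 6.02 − 2.97 = 8.05

8.05%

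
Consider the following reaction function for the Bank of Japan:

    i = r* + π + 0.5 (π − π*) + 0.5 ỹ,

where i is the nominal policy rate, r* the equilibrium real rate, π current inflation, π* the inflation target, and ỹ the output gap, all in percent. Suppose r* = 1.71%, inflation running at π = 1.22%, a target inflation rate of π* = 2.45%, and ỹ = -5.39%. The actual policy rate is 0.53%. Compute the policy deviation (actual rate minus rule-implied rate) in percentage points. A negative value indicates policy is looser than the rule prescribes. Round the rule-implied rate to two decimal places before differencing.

0.91 pp

i = 1.71 + 1.22 + 0.5 × (1.22 − 2.45) + 0.5 × (-5.39)
   = 1.71 + 1.22 − 0.615 − 2.695 = -0.38
Deviation = 0.53 − (-0.38) = 0.91 pp.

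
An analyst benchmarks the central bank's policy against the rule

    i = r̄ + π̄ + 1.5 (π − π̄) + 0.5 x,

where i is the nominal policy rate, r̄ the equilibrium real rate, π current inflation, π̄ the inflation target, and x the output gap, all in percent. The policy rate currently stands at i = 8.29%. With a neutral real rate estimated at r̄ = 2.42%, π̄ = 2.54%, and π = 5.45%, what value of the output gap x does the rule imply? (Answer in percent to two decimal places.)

0.5 x = 8.29 − 2.42 − 2.54 − 1.5 × (5.45 − 2.54) = -1.035
x = -1.035 / 0.5 = -2.07

-2.07%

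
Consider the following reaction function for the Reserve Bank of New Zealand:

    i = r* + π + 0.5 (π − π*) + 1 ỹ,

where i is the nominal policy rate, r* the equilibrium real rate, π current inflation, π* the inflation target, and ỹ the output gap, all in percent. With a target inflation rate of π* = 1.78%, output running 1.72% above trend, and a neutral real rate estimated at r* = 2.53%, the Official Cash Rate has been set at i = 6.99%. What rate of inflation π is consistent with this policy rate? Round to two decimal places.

Output 1.72% above potential → ỹ = 1.72.
Collecting π: i = r* + (1 + 0.5) π − 0.5 π* + 1 ỹ
1.5 π = 6.99 − 2.53 + 0.5 × 1.78 − 1 × 1.72 = 3.63
π = 3.63 / 1.5 = 2.42

2.42%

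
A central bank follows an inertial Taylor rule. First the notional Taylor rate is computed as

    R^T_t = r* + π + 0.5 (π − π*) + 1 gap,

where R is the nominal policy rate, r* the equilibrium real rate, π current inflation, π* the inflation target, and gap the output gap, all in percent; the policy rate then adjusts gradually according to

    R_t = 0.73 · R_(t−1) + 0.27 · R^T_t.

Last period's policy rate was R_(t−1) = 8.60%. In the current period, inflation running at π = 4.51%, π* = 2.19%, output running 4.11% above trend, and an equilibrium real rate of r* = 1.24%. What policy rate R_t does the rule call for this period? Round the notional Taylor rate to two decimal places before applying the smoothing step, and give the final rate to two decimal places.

9.25%

Output 4.11% above potential → gap = 4.11.
R^T_t = 1.24 + 4.51 + 0.5 × (4.51 − 2.19) + 1 × 4.11
   = 1.24 + 4.51 + 1.16 + 4.11 = 11.02
R_t = 0.73 × 8.60 + 0.27 × 11.02 = 6.278 + 2.9754 = 9.25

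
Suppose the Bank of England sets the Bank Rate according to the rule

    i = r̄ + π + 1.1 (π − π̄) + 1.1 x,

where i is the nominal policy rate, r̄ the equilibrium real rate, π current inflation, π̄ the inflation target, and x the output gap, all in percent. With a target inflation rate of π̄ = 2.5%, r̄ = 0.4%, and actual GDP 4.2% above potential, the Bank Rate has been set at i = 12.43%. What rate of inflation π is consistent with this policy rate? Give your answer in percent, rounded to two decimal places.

Output 4.2% above potential → x = 4.2.
Collecting π: i = r̄ + (1 + 1.1) π − 1.1 π̄ + 1.1 x
2.1 π = 12.43 − 0.4 + 1.1 × 2.5 − 1.1 × 4.2 = 10.16
π = 10.16 / 2.1 = 4.84

4.84%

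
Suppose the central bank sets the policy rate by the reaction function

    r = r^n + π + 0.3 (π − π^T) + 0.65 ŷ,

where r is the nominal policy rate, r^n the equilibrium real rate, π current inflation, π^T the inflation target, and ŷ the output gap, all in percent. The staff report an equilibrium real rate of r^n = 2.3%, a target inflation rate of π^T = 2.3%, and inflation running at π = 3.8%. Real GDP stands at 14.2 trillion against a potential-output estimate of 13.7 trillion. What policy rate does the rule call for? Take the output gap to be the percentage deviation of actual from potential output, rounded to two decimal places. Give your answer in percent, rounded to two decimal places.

Output gap = 100 × (14.2 − 13.7) / 13.7 = 3.65%.
r = 2.30 + 3.80 + 0.3 × (3.80 − 2.30) + 0.65 × 3.65
   = 2.30 + 3.8 + 0.45 + 2.3725 = 8.92

8.92%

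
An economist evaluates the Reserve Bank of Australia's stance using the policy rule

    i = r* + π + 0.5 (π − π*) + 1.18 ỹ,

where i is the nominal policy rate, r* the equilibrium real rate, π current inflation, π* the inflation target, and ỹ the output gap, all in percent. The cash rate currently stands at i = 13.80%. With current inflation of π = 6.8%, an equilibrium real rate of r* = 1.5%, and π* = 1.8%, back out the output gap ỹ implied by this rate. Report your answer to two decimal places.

1.18 ỹ = 13.80 − 1.5 − 6.8 − 0.5 × (6.8 − 1.8) = 3
ỹ = 3 / 1.18 = 2.54

2.54%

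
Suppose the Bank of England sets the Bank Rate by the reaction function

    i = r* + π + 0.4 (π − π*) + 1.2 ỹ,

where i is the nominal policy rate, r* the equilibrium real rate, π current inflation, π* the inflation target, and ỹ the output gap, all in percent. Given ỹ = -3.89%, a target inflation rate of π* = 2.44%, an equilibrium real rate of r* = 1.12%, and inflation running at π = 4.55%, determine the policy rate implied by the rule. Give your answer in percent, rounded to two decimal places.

1.85%

i = 1.12 + 4.55 + 0.4 × (4.55 − 2.44) + 1.2 × (-3.89)
   = 1.12 + 4.55 + 0.844 − 4.668 = 1.85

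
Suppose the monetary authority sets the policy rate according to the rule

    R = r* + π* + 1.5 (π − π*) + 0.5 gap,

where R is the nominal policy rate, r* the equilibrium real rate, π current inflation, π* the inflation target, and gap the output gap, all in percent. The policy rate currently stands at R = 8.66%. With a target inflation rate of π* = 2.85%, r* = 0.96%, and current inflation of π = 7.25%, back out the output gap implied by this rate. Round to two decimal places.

0.5 gap = 8.66 − 0.96 − 2.85 − 1.5 × (7.25 − 2.85) = -1.75
gap = -1.75 / 0.5 = -3.50

-3.50%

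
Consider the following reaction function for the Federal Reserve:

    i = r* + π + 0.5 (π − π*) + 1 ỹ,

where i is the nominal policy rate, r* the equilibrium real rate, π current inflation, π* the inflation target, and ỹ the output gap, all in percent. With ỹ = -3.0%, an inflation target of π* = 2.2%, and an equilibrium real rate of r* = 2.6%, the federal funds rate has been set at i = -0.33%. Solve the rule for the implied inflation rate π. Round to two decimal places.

0.78%

Collecting π: i = r* + (1 + 0.5) π − 0.5 π* + 1 ỹ
1.5 π = -0.33 − 2.6 + 0.5 × 2.2 − 1 × (-3.0) = 1.17
π = 1.17 / 1.5 = 0.78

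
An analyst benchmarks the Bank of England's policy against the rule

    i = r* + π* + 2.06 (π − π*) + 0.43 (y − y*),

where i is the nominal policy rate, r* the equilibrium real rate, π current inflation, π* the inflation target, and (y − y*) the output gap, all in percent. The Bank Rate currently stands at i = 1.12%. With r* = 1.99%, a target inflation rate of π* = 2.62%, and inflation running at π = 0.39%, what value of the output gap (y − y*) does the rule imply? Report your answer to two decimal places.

2.57%

0.43 (y − y*) = 1.12 − 1.99 − 2.62 − 2.06 × (0.39 − 2.62) = 1.1038
(y − y*) = 1.1038 / 0.43 = 2.57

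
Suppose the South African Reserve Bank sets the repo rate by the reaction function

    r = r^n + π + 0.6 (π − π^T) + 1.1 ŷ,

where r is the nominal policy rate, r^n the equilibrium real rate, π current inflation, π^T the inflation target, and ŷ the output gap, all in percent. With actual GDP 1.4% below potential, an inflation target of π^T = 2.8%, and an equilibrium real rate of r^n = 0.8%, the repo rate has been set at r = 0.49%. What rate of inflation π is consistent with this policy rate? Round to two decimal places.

1.82%

Output 1.4% below potential → ŷ = -1.4.
Collecting π: r = r^n + (1 + 0.6) π − 0.6 π^T + 1.1 ŷ
1.6 π = 0.49 − 0.8 + 0.6 × 2.8 − 1.1 × (-1.4) = 2.91
π = 2.91 / 1.6 = 1.82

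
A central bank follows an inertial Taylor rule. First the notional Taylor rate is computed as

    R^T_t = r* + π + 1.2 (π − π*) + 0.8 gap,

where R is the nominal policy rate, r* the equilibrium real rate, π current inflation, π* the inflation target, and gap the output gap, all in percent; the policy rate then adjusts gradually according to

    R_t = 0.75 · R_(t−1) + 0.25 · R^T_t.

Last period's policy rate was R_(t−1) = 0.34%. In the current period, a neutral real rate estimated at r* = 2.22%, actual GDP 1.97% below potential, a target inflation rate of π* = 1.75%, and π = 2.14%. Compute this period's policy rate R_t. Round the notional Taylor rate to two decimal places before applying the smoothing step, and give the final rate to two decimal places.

1.07%

Output 1.97% below potential → gap = -1.97.
R^T_t = 2.22 + 2.14 + 1.2 × (2.14 − 1.75) + 0.8 × (-1.97)
   = 2.22 + 2.14 + 0.468 − 1.576 = 3.25
R_t = 0.75 × 0.34 + 0.25 × 3.25 = 0.255 + 0.8125 = 1.07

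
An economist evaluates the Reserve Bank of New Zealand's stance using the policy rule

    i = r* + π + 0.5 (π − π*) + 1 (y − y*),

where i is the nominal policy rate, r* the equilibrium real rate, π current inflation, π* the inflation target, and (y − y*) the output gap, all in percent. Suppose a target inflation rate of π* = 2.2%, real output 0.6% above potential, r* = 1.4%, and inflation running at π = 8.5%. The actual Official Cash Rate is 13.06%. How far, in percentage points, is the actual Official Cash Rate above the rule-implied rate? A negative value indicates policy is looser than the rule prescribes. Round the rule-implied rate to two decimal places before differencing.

-0.59 pp

Output 0.6% above potential → (y − y*) = 0.6.
i = 1.4 + 8.5 + 0.5 × (8.5 − 2.2) + 1 × 0.6
   = 1.4 + 8.5 + 3.15 + 0.6 = 13.65
Deviation = 13.06 − 13.65 = -0.59 pp.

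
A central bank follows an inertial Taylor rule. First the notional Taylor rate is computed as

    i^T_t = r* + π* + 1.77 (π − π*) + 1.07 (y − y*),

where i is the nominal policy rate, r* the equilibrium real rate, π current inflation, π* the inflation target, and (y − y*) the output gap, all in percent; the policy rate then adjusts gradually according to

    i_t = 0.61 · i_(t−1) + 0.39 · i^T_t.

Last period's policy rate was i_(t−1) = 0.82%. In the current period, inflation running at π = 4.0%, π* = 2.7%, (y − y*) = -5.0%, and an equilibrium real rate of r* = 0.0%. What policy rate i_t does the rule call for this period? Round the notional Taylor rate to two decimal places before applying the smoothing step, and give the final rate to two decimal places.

i^T_t = 0.0 + 2.7 + 1.77 × (4.0 − 2.7) + 1.07 × (-5.0)
   = 0.0 + 2.7 + 2.301 − 5.35 = -0.35
i_t = 0.61 × 0.82 + 0.39 × (-0.35) = 0.5002 − 0.1365 = 0.36

0.36%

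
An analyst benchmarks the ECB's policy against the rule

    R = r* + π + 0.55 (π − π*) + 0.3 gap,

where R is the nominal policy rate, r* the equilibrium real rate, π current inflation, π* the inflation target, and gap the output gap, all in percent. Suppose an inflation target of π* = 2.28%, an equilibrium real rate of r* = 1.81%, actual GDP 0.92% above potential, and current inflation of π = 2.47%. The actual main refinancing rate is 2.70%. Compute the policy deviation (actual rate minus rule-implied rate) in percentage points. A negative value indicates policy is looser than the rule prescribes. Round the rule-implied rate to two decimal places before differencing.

-1.96 pp

Output 0.92% above potential → gap = 0.92.
R = 1.81 + 2.47 + 0.55 × (2.47 − 2.28) + 0.3 × 0.92
   = 1.81 + 2.47 + 0.1045 + 0.276 = 4.66
Deviation = 2.70 − 4.66 = -1.96 pp.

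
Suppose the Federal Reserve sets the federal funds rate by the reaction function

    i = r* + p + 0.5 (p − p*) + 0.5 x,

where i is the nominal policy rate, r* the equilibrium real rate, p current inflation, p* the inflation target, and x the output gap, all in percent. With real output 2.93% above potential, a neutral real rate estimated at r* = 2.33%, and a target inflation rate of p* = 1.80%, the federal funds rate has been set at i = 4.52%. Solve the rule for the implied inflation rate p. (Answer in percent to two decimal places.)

1.08%

Output 2.93% above potential → x = 2.93.
Collecting p: i = r* + (1 + 0.5) p − 0.5 p* + 0.5 x
1.5 p = 4.52 − 2.33 + 0.5 × 1.80 − 0.5 × 2.93 = 1.625
p = 1.625 / 1.5 = 1.08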